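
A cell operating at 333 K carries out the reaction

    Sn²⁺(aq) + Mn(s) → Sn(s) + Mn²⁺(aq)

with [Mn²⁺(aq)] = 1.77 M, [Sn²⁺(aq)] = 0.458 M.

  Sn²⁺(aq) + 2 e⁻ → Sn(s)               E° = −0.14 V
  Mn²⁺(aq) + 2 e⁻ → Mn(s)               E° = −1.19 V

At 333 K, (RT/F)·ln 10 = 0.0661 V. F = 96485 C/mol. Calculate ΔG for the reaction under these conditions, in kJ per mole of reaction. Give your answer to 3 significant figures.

The standard cell potential is −0.14 − (−1.19) = +1.05 V, with n = 2 electrons in the balanced equation.
Q = [Mn²⁺(aq)] / [Sn²⁺(aq)] = 3.86, so log Q = 0.587 and E = +1.05 − (0.0661/2)(0.587) = +1.0306 V.
Then ΔG = −nFE = −2 × 96485 × +1.0306 J/mol = −199 kJ/mol.

−199 kJ/mol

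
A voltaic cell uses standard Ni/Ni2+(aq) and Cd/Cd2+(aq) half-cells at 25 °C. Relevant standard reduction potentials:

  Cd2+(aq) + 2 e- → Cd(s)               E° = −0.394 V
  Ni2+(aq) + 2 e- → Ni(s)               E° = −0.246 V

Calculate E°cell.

+0.148 V

Of the two couples in this cell, the one with the more positive reduction potential is reduced at the cathode: here that is Ni²⁺/Ni (−0.246 V); Cd²⁺/Cd (−0.394 V) is the anode.
E°cell = E°(cathode) − E°(anode) = −0.246 − (−0.394) = +0.148 V.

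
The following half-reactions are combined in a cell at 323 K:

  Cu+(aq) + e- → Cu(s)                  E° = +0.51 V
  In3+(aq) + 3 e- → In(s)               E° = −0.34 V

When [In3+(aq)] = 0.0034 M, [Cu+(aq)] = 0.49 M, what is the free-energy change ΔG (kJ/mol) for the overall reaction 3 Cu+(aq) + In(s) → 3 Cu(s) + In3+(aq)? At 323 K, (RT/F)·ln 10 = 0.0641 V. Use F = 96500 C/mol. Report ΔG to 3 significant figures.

The standard cell potential is +0.51 − (−0.34) = +0.85 V, with n = 3 electrons in the balanced equation.
Q = [In3+(aq)] / [Cu+(aq)]^3 = 0.0289, so log Q = −1.539 and E = +0.85 − (0.0641/3)(−1.539) = +0.8829 V.
Finally ΔG = −nFE = −(3)(96500 C/mol)(+0.8829 V) = −256 kJ/mol.

−256 kJ/mol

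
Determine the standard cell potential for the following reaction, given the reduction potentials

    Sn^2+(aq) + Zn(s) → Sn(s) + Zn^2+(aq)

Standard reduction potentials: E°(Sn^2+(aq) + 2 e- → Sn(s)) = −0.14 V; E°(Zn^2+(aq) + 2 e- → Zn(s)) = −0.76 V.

Sn^2+(aq) gains electrons, so the Sn²⁺/Sn couple is the cathode; the Zn²⁺/Zn couple is the anode.
E°cell = E°(cathode) − E°(anode) = −0.14 − (−0.76) = +0.62 V.

+0.62 V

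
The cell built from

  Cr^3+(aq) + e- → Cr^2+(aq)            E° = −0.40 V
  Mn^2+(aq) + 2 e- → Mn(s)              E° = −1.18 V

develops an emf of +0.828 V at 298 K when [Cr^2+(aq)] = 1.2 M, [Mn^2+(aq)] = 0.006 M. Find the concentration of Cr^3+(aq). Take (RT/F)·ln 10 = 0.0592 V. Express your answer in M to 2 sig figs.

With Cr³⁺/Cr²⁺ at the cathode and Mn²⁺/Mn at the anode, E°cell = −0.40 − (−1.18) = +0.78 V (n = 2).
Rearranging E = E° − (0.0592/n)·log Q gives log Q = 2(+0.78 − (+0.828))/0.0592 = −1.622.
For 2 Cr^3+(aq) + Mn(s) → 2 Cr^2+(aq) + Mn^2+(aq), the reaction quotient is Q = ([Cr^2+(aq)]^2·[Mn^2+(aq)]) / [Cr^3+(aq)]^2.
Solving for the unknown gives log [Cr^3+(aq)] = −0.221, so [Cr^3+(aq)] ≈ 0.60 M.

0.60 M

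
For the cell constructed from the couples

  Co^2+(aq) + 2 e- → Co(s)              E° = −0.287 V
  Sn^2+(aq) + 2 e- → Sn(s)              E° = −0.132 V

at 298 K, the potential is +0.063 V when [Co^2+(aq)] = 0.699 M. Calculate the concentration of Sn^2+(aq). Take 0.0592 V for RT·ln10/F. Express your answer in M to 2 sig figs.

Sn²⁺/Sn is the cathode (higher E°); E°cell = −0.132 − (−0.287) = +0.155 V with n = 2.
From the Nernst equation, log Q = n(E° − E)/0.0592 = 2·(+0.155 − (+0.063))/0.0592 = 3.108.
Balancing electrons gives Sn^2+(aq) + Co(s) → Sn(s) + Co^2+(aq); thus Q = [Co^2+(aq)] / [Sn^2+(aq)].
Isolating [Sn^2+(aq)] in Q = 10^{3.108} yields log [Sn^2+(aq)] = −3.264, i.e. 0.00054 M.

0.00054 M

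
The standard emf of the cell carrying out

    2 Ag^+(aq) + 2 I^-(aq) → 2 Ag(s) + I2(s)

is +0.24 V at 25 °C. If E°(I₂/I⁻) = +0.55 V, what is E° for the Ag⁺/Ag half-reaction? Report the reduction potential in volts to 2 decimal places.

In the reaction as written the Ag⁺/Ag couple is reduced (cathode) and I₂/I⁻ is oxidized (anode), so E°cell = E°(Ag⁺/Ag) − E°(I₂/I⁻).
E°(Ag⁺/Ag) = E°cell + E°(anode) = +0.24 + (+0.55) = +0.79 V.

+0.79 V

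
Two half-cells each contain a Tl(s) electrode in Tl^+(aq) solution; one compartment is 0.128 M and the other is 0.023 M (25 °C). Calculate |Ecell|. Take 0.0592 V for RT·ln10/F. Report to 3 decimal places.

For a concentration cell E°cell = 0, since both electrodes use the same couple.
The compartment with the higher Tl^+(aq) concentration (0.128 M) acts as the cathode; ions are reduced there and produced at the dilute (0.023 M) anode.
With n = 1, Ecell = −(0.0592/1)·log([dilute]/[conc]) = −(0.0592/1)·log(0.023/0.128) = +0.044 V.

0.044 V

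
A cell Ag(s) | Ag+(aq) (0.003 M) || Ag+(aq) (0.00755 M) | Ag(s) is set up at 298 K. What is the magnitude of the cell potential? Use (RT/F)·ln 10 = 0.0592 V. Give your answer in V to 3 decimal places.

For a concentration cell E°cell = 0, since both electrodes use the same couple.
The compartment with the higher Ag+(aq) concentration (0.00755 M) acts as the cathode; ions are reduced there and produced at the dilute (0.003 M) anode.
With n = 1, Ecell = −(0.0592/1)·log([dilute]/[conc]) = −(0.0592/1)·log(0.003/0.00755) = +0.024 V.

0.024 V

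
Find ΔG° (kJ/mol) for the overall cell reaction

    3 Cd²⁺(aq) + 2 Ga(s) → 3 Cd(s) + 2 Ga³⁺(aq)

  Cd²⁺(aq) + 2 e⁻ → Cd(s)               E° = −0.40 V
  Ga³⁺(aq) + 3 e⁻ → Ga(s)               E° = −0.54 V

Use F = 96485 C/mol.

−81.0 kJ/mol

In the reaction as written Cd²⁺(aq) is reduced, so the Cd²⁺/Cd couple is the cathode and Ga³⁺/Ga is the anode.
E°cell = −0.40 − (−0.54) = +0.14 V; balancing electrons gives n = 6.
ΔG° = −nFE°cell = −(6)(96485)(+0.14) J/mol = −81.0 kJ/mol.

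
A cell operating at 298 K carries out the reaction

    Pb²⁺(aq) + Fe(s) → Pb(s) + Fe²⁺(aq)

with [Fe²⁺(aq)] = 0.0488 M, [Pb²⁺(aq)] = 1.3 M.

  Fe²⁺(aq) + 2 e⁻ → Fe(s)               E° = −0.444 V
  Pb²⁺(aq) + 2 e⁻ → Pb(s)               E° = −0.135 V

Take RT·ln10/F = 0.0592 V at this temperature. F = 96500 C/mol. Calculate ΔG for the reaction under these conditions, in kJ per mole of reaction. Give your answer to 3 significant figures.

−67.8 kJ/mol

E°cell = −0.135 − (−0.444) = +0.309 V; the balanced reaction transfers n = 2 electrons.
Q = [Fe²⁺(aq)] / [Pb²⁺(aq)] = 0.0375, so log Q = −1.426 and E = +0.309 − (0.0592/2)(−1.426) = +0.3512 V.
ΔG = −nFE = −(2)(96500)(+0.3512) J/mol = −67.8 kJ/mol.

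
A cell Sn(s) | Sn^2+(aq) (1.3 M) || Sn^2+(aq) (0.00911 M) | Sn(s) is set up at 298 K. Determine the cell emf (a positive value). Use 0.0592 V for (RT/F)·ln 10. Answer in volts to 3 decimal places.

For a concentration cell E°cell = 0, since both electrodes use the same couple.
The compartment with the higher Sn^2+(aq) concentration (1.3 M) acts as the cathode; ions are reduced there and produced at the dilute (0.00911 M) anode.
With n = 2, Ecell = −(0.0592/2)·log([dilute]/[conc]) = −(0.0592/2)·log(0.00911/1.3) = +0.064 V.

0.064 V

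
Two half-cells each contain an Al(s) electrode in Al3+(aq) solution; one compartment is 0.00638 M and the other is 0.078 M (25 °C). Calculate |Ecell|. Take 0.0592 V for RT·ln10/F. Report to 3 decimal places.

0.021 V

For a concentration cell E°cell = 0, since both electrodes use the same couple.
The compartment with the higher Al3+(aq) concentration (0.078 M) acts as the cathode; ions are reduced there and produced at the dilute (0.00638 M) anode.
With n = 3, Ecell = −(0.0592/3)·log([dilute]/[conc]) = −(0.0592/3)·log(0.00638/0.078) = +0.021 V.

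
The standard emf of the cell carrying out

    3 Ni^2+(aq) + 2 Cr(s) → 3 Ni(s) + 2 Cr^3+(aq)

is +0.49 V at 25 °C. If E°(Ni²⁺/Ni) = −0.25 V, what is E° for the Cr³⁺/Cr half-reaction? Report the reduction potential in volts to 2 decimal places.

−0.74 V

In the reaction as written the Ni²⁺/Ni couple is reduced (cathode) and Cr³⁺/Cr is oxidized (anode), so E°cell = E°(Ni²⁺/Ni) − E°(Cr³⁺/Cr).
E°(Cr³⁺/Cr) = E°(cathode) − E°cell = −0.25 − (+0.49) = −0.74 V.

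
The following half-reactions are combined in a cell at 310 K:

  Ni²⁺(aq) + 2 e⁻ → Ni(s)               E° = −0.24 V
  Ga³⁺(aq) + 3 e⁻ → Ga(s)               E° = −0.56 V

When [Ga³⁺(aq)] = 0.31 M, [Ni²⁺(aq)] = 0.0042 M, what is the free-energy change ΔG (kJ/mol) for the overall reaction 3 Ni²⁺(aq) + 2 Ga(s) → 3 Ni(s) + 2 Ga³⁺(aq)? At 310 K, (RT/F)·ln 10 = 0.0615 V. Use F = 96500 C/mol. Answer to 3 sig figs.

With Ni²⁺/Ni reduced at the cathode, E°cell = −0.24 − (−0.56) = +0.32 V and n = 6.
The reaction quotient is [Ga³⁺(aq)]^2 / [Ni²⁺(aq)]^3 = 1.3×10^6; by Nernst, E = +0.32 − (0.0615/6)(6.113) = +0.2573 V.
ΔG = −nFE = −(6)(96500)(+0.2573) J/mol = −149 kJ/mol.

−149 kJ/mol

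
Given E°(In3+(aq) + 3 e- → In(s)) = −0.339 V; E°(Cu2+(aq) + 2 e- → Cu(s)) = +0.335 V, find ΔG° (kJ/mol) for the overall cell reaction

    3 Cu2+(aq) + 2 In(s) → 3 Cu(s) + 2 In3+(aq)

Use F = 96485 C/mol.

In the reaction as written Cu2+(aq) is reduced, so the Cu²⁺/Cu couple is the cathode and In³⁺/In is the anode.
E°cell = +0.335 − (−0.339) = +0.674 V; balancing electrons gives n = 6.
ΔG° = −nFE°cell = −(6)(96485)(+0.674) J/mol = −390 kJ/mol.

−390 kJ/mol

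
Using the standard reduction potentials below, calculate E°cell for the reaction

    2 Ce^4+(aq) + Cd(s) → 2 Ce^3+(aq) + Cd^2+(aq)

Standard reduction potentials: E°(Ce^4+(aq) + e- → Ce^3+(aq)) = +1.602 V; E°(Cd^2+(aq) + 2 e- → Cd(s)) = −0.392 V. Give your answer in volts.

+1.994 V

In the reaction as written, Ce^4+(aq) is reduced (cathode) and Cd^2+(aq) is produced by oxidation at the anode.
E°cell = E°(cathode) − E°(anode) = +1.602 − (−0.392) = +1.994 V.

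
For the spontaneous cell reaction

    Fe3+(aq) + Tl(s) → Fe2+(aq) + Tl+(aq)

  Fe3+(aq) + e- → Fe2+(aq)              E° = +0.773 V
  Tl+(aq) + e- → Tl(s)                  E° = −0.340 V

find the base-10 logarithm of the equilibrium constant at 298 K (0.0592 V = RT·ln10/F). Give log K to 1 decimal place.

The Fe³⁺/Fe²⁺ couple is reduced (cathode); E°cell = +0.773 − (−0.340) = +1.113 V with n = 1.
At equilibrium E = 0, so log K = nE°cell / 0.0592 = (1)(+1.113) / 0.0592 = 18.8.

log K = 18.8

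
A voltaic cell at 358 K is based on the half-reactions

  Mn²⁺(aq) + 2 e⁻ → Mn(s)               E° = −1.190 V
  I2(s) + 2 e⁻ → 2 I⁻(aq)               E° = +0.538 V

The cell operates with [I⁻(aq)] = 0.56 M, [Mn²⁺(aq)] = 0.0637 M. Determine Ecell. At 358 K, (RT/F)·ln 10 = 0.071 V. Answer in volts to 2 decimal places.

+1.79 V

I₂/I⁻ is reduced (cathode, E° = +0.538 V) and Mn²⁺/Mn is oxidized (anode).
E°cell = +0.538 − (−1.190) = +1.728 V, with n = 2 electrons transferred.
Balancing gives I2(s) + Mn(s) → 2 I⁻(aq) + Mn²⁺(aq); hence Q = [I⁻(aq)]^2·[Mn²⁺(aq)] = 0.02 (log Q = −1.699).
Applying E = E° − (RT ln10/nF)·log Q gives +1.728 − (0.071/2)(−1.699) = +1.79 V.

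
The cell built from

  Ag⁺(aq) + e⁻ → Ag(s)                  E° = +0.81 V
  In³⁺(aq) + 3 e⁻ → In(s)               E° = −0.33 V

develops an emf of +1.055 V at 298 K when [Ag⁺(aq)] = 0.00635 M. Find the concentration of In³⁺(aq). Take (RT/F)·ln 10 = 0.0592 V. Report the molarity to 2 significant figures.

0.0052 M

The Ag⁺/Ag couple has the larger reduction potential, so it is the cathode: E°cell = +0.81 − (−0.33) = +1.14 V and n = 3.
From the Nernst equation, log Q = n(E° − E)/0.0592 = 3·(+1.14 − (+1.055))/0.0592 = 4.307.
For 3 Ag⁺(aq) + In(s) → 3 Ag(s) + In³⁺(aq), the reaction quotient is Q = [In³⁺(aq)] / [Ag⁺(aq)]^3.
Isolating [In³⁺(aq)] in Q = 10^{4.307} yields log [In³⁺(aq)] = −2.285, i.e. 0.0052 M.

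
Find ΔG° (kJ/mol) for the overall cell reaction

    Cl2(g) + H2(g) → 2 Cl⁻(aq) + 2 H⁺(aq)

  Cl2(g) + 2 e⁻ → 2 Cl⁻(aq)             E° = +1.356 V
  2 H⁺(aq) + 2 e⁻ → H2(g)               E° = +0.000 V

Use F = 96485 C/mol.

In the reaction as written Cl2(g) is reduced, so the Cl₂/Cl⁻ couple is the cathode and 2H⁺/H₂ is the anode.
E°cell = +1.356 − (+0.000) = +1.356 V; balancing electrons gives n = 2.
ΔG° = −nFE°cell = −(2)(96485)(+1.356) J/mol = −262 kJ/mol.

−262 kJ/mol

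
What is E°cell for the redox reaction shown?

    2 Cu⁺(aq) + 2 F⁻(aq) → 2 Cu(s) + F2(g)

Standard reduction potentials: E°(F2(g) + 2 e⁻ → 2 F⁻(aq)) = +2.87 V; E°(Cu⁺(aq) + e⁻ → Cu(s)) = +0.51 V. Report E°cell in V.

−2.36 V

In the reaction as written, Cu⁺(aq) is reduced (cathode) and F2(g) is produced by oxidation at the anode.
E°cell = E°(cathode) − E°(anode) = +0.51 − (+2.87) = −2.36 V.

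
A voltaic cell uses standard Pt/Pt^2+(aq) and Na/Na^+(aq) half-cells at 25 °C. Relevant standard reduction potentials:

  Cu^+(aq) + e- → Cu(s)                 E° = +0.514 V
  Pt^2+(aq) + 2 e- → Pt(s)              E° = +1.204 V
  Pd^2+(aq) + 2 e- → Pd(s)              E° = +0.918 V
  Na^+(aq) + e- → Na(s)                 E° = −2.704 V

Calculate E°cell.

The Pt²⁺/Pt couple has the higher E°, so Pt ion is reduced (cathode) and Na is oxidized (anode).
E°cell = E°(cathode) − E°(anode) = +1.204 − (−2.704) = +3.908 V.

+3.908 V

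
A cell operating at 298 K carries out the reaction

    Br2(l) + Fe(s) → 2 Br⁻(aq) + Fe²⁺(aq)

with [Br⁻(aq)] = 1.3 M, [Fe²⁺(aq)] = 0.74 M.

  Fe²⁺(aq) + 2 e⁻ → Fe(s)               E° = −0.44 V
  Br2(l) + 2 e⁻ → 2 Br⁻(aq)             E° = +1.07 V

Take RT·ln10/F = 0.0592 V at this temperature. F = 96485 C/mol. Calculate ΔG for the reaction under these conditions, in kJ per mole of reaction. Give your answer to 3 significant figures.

E°cell = +1.07 − (−0.44) = +1.51 V; the balanced reaction transfers n = 2 electrons.
Here Q = [Br⁻(aq)]^2·[Fe²⁺(aq)] = 1.25 (log Q = 0.097), giving E = +1.51 − (0.0592/2)·(0.097) = +1.5071 V.
Then ΔG = −nFE = −2 × 96485 × +1.5071 J/mol = −291 kJ/mol.

−291 kJ/mol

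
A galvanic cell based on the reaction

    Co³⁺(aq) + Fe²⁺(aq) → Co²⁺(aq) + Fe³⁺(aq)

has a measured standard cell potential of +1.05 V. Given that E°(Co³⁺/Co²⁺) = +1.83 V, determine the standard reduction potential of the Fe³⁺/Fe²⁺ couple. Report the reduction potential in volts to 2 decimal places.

+0.78 V

In the reaction as written the Co³⁺/Co²⁺ couple is reduced (cathode) and Fe³⁺/Fe²⁺ is oxidized (anode), so E°cell = E°(Co³⁺/Co²⁺) − E°(Fe³⁺/Fe²⁺).
E°(Fe³⁺/Fe²⁺) = E°(cathode) − E°cell = +1.83 − (+1.05) = +0.78 V.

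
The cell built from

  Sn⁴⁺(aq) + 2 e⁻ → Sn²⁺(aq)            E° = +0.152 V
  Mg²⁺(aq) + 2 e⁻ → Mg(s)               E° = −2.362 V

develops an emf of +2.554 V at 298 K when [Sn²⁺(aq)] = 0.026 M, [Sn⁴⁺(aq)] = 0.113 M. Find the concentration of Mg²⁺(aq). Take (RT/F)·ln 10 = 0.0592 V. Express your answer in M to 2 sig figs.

0.19 M

Sn⁴⁺/Sn²⁺ is the cathode (higher E°); E°cell = +0.152 − (−2.362) = +2.514 V with n = 2.
From the Nernst equation, log Q = n(E° − E)/0.0592 = 2·(+2.514 − (+2.554))/0.0592 = −1.351.
Balancing electrons gives Sn⁴⁺(aq) + Mg(s) → Sn²⁺(aq) + Mg²⁺(aq); thus Q = ([Sn²⁺(aq)]·[Mg²⁺(aq)]) / [Sn⁴⁺(aq)].
Substituting the known concentrations and solving, log [Mg²⁺(aq)] = −0.713 and [Mg²⁺(aq)] = 0.19 M.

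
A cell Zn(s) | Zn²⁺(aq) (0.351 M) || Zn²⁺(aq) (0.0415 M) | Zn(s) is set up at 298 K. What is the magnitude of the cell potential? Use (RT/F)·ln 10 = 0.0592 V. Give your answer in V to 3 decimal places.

For a concentration cell E°cell = 0, since both electrodes use the same couple.
The compartment with the higher Zn²⁺(aq) concentration (0.351 M) acts as the cathode; ions are reduced there and produced at the dilute (0.0415 M) anode.
With n = 2, Ecell = −(0.0592/2)·log([dilute]/[conc]) = −(0.0592/2)·log(0.0415/0.351) = +0.027 V.

0.027 V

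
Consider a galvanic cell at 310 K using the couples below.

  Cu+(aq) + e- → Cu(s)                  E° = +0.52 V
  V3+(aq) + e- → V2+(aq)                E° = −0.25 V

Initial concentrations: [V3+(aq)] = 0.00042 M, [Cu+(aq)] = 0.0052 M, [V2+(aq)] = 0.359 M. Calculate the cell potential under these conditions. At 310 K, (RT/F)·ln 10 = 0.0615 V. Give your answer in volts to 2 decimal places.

Since E°(Cu⁺/Cu) > E°(V³⁺/V²⁺), Cu⁺/Cu serves as the cathode.
The standard potential is +0.52 − (−0.25) = +0.77 V and the balanced reaction transfers n = 1 electron.
For the overall reaction Cu+(aq) + V2+(aq) → Cu(s) + V3+(aq), Q = [V3+(aq)] / ([Cu+(aq)]·[V2+(aq)]) = 0.225, giving log Q = −0.648.
E = E° − (0.0615/n)·log Q = +0.77 − (0.0615/1)(−0.648) = +0.81 V.

+0.81 V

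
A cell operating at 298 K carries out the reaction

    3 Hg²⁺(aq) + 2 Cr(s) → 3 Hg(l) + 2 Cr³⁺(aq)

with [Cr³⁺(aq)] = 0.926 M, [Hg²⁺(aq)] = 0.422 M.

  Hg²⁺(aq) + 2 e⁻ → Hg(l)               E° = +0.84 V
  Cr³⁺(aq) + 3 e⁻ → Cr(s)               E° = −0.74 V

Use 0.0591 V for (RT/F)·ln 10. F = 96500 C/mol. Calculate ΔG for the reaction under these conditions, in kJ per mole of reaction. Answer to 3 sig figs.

With Hg²⁺/Hg reduced at the cathode, E°cell = +0.84 − (−0.74) = +1.58 V and n = 6.
Here Q = [Cr³⁺(aq)]^2 / [Hg²⁺(aq)]^3 = 11.4 (log Q = 1.057), giving E = +1.58 − (0.0591/6)·(1.057) = +1.5696 V.
Finally ΔG = −nFE = −(6)(96500 C/mol)(+1.5696 V) = −909 kJ/mol.

−909 kJ/mol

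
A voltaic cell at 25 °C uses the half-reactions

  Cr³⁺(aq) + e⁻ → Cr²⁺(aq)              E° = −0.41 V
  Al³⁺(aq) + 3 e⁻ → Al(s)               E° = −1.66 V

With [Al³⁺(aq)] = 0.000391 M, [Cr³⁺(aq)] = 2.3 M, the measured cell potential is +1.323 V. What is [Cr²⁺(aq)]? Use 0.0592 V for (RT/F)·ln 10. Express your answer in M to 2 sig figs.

Cr³⁺/Cr²⁺ is the cathode (higher E°); E°cell = −0.41 − (−1.66) = +1.25 V with n = 3.
Since E = E° − (0.0592/n)·log Q, log Q = n(E° − E)/0.0592 = −3.699.
For 3 Cr³⁺(aq) + Al(s) → 3 Cr²⁺(aq) + Al³⁺(aq), the reaction quotient is Q = ([Cr²⁺(aq)]^3·[Al³⁺(aq)]) / [Cr³⁺(aq)]^3.
Isolating [Cr²⁺(aq)] in Q = 10^{−3.699} yields log [Cr²⁺(aq)] = 0.265, i.e. 1.8 M.

1.8 M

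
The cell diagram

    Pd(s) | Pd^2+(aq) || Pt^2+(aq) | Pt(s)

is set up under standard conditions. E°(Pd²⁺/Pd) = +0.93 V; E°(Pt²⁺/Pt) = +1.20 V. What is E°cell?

By convention the left-hand electrode in cell notation is the anode (oxidation) and the right-hand electrode is the cathode (reduction).
E°cell = E°(right) − E°(left) = +1.20 − (+0.93) = +0.27 V.

+0.27 V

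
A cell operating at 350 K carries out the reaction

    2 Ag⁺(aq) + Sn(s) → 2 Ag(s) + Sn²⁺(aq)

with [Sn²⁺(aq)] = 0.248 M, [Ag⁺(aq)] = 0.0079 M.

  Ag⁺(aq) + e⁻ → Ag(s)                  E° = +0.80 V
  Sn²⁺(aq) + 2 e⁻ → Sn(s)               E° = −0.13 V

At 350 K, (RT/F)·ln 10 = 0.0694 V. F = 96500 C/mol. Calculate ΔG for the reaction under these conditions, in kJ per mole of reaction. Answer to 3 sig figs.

−155 kJ/mol

The standard cell potential is +0.80 − (−0.13) = +0.93 V, with n = 2 electrons in the balanced equation.
Q = [Sn²⁺(aq)] / [Ag⁺(aq)]^2 = 3.97×10^3, so log Q = 3.599 and E = +0.93 − (0.0694/2)(3.599) = +0.8051 V.
Then ΔG = −nFE = −2 × 96500 × +0.8051 J/mol = −155 kJ/mol.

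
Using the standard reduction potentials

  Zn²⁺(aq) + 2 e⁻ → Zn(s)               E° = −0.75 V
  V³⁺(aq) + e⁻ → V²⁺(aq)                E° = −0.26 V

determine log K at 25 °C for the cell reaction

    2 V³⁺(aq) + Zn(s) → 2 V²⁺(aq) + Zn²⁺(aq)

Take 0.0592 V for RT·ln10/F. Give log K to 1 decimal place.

The V³⁺/V²⁺ couple is reduced (cathode); E°cell = −0.26 − (−0.75) = +0.49 V with n = 2.
At equilibrium E = 0, so log K = nE°cell / 0.0592 = (2)(+0.49) / 0.0592 = 16.6.

log K = 16.6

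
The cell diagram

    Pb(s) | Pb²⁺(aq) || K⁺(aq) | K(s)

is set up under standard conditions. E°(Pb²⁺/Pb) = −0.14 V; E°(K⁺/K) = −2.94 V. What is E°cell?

−2.80 V

By convention the left-hand electrode in cell notation is the anode (oxidation) and the right-hand electrode is the cathode (reduction).
E°cell = E°(right) − E°(left) = −2.94 − (−0.14) = −2.80 V.
The negative sign shows that, as written, the cell would require an external voltage to drive the reaction.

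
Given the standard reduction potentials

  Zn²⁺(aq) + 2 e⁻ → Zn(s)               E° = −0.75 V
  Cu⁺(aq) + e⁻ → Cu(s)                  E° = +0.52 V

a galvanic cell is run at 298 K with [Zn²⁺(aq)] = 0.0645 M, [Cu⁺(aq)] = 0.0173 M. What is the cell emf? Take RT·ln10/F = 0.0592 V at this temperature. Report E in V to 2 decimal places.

+1.20 V

The Cu⁺/Cu couple has the more positive E°, so it is the cathode; Zn²⁺/Zn is the anode.
E°cell = +0.52 − (−0.75) = +1.27 V, with n = 2 electrons transferred.
The balanced reaction is 2 Cu⁺(aq) + Zn(s) → 2 Cu(s) + Zn²⁺(aq), so Q = [Zn²⁺(aq)] / [Cu⁺(aq)]^2 = 216 and log Q = 2.333.
By the Nernst equation, E = +1.27 − (0.0592/2)·(2.333) = +1.20 V.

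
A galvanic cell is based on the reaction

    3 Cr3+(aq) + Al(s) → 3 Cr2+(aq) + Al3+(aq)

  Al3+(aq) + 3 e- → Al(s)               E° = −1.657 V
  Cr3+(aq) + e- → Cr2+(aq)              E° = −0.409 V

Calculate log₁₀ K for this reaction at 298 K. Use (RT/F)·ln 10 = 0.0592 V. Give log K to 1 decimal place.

The Cr³⁺/Cr²⁺ couple is reduced (cathode); E°cell = −0.409 − (−1.657) = +1.248 V with n = 3.
At equilibrium E = 0, so log K = nE°cell / 0.0592 = (3)(+1.248) / 0.0592 = 63.2.

log K = 63.2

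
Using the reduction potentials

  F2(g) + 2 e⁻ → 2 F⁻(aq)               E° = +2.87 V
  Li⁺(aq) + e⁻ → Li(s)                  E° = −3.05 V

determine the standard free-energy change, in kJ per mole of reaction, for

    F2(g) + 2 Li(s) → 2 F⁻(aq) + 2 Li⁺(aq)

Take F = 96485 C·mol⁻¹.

−1142 kJ/mol

In the reaction as written F2(g) is reduced, so the F₂/F⁻ couple is the cathode and Li⁺/Li is the anode.
E°cell = +2.87 − (−3.05) = +5.92 V; balancing electrons gives n = 2.
ΔG° = −nFE°cell = −(2)(96485)(+5.92) J/mol = −1142 kJ/mol.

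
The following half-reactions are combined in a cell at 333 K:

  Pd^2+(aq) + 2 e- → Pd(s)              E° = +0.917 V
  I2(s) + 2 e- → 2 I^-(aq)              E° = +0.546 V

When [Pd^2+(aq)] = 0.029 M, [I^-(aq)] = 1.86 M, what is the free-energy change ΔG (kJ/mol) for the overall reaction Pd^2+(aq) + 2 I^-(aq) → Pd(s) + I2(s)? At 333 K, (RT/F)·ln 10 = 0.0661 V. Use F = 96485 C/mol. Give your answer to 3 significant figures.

−65.2 kJ/mol

E°cell = +0.917 − (+0.546) = +0.371 V; the balanced reaction transfers n = 2 electrons.
The reaction quotient is 1 / ([Pd^2+(aq)]·[I^-(aq)]^2) = 9.97; by Nernst, E = +0.371 − (0.0661/2)(0.999) = +0.3380 V.
ΔG = −nFE = −(2)(96485)(+0.3380) J/mol = −65.2 kJ/mol.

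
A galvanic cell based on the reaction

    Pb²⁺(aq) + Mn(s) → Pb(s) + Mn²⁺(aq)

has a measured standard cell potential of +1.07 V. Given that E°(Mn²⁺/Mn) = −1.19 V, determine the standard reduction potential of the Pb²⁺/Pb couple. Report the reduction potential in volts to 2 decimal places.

−0.12 V

In the reaction as written the Pb²⁺/Pb couple is reduced (cathode) and Mn²⁺/Mn is oxidized (anode), so E°cell = E°(Pb²⁺/Pb) − E°(Mn²⁺/Mn).
E°(Pb²⁺/Pb) = E°cell + E°(anode) = +1.07 + (−1.19) = −0.12 V.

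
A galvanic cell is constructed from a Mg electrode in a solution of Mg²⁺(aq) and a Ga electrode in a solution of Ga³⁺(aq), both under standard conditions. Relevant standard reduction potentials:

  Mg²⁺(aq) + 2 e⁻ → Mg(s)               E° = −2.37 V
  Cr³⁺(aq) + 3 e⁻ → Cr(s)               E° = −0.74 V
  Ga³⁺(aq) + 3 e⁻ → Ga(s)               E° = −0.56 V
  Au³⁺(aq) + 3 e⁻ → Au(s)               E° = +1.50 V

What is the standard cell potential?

Of the two couples in this cell, the one with the more positive reduction potential is reduced at the cathode: here that is Ga³⁺/Ga (−0.56 V); Mg²⁺/Mg (−2.37 V) is the anode.
E°cell = E°(cathode) − E°(anode) = −0.56 − (−2.37) = +1.81 V.

+1.81 V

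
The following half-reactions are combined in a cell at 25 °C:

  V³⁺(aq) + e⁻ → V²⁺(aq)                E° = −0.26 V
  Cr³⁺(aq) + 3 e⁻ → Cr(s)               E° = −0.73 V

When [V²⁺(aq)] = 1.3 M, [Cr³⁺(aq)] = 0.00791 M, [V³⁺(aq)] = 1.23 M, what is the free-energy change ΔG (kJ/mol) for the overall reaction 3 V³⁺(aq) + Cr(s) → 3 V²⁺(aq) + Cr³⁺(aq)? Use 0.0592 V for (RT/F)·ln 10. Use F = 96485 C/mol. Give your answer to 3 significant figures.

−148 kJ/mol

The standard cell potential is −0.26 − (−0.73) = +0.47 V, with n = 3 electrons in the balanced equation.
Here Q = ([V²⁺(aq)]^3·[Cr³⁺(aq)]) / [V³⁺(aq)]^3 = 0.00934 (log Q = −2.030), giving E = +0.47 − (0.0592/3)·(−2.030) = +0.5101 V.
Then ΔG = −nFE = −3 × 96485 × +0.5101 J/mol = −148 kJ/mol.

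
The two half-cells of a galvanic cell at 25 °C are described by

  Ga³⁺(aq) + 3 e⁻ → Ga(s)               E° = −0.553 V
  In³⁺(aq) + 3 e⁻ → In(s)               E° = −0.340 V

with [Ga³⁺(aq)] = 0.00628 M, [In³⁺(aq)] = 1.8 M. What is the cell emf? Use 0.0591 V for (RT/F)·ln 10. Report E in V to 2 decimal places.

+0.26 V

In³⁺/In is reduced (cathode, E° = −0.340 V) and Ga³⁺/Ga is oxidized (anode).
The standard potential is −0.340 − (−0.553) = +0.213 V and the balanced reaction transfers n = 3 electrons.
For the overall reaction In³⁺(aq) + Ga(s) → In(s) + Ga³⁺(aq), Q = [Ga³⁺(aq)] / [In³⁺(aq)] = 0.00349, giving log Q = −2.457.
E = E° − (0.0591/n)·log Q = +0.213 − (0.0591/3)(−2.457) = +0.26 V.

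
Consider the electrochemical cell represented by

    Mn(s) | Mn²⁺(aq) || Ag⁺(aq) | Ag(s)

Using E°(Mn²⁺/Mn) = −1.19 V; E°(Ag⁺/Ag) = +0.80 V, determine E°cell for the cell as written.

By convention the left-hand electrode in cell notation is the anode (oxidation) and the right-hand electrode is the cathode (reduction).
E°cell = E°(right) − E°(left) = +0.80 − (−1.19) = +1.99 V.

+1.99 V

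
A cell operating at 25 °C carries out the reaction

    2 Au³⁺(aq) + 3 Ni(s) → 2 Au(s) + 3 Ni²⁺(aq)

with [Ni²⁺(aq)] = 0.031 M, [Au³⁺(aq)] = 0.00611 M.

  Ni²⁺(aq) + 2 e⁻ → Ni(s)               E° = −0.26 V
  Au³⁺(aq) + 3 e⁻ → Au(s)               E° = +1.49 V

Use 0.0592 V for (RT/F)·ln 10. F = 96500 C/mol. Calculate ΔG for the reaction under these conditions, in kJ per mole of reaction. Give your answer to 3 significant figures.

With Au³⁺/Au reduced at the cathode, E°cell = +1.49 − (−0.26) = +1.75 V and n = 6.
Q = [Ni²⁺(aq)]^3 / [Au³⁺(aq)]^2 = 0.798, so log Q = −0.098 and E = +1.75 − (0.0592/6)(−0.098) = +1.7510 V.
Finally ΔG = −nFE = −(6)(96500 C/mol)(+1.7510 V) = −1010 kJ/mol.

−1010 kJ/mol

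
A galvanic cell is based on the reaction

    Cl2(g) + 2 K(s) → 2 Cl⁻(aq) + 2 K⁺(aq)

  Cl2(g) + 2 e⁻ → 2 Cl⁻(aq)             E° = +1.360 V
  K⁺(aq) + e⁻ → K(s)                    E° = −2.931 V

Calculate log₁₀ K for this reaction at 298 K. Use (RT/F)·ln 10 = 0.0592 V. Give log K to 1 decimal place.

The Cl₂/Cl⁻ couple is reduced (cathode); E°cell = +1.360 − (−2.931) = +4.291 V with n = 2.
At equilibrium E = 0, so log K = nE°cell / 0.0592 = (2)(+4.291) / 0.0592 = 145.0.

log K = 145.0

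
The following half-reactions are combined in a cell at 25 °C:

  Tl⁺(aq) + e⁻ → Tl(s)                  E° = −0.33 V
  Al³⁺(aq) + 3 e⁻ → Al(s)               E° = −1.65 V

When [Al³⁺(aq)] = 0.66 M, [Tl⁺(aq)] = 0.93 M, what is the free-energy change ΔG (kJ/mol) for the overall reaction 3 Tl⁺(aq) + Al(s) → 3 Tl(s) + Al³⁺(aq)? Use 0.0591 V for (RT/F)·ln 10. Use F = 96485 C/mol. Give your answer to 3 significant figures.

−383 kJ/mol

The standard cell potential is −0.33 − (−1.65) = +1.32 V, with n = 3 electrons in the balanced equation.
Here Q = [Al³⁺(aq)] / [Tl⁺(aq)]^3 = 0.821 (log Q = −0.086), giving E = +1.32 − (0.0591/3)·(−0.086) = +1.3217 V.
Finally ΔG = −nFE = −(3)(96485 C/mol)(+1.3217 V) = −383 kJ/mol.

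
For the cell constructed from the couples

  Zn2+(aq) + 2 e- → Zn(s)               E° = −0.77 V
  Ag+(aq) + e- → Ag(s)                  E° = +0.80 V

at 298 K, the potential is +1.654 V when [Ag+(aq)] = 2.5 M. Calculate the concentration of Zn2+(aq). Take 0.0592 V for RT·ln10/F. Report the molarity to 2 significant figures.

0.0091 M

Ag⁺/Ag is the cathode (higher E°); E°cell = +0.80 − (−0.77) = +1.57 V with n = 2.
Rearranging E = E° − (0.0592/n)·log Q gives log Q = 2(+1.57 − (+1.654))/0.0592 = −2.838.
For 2 Ag+(aq) + Zn(s) → 2 Ag(s) + Zn2+(aq), the reaction quotient is Q = [Zn2+(aq)] / [Ag+(aq)]^2.
Solving for the unknown gives log [Zn2+(aq)] = −2.042, so [Zn2+(aq)] ≈ 0.0091 M.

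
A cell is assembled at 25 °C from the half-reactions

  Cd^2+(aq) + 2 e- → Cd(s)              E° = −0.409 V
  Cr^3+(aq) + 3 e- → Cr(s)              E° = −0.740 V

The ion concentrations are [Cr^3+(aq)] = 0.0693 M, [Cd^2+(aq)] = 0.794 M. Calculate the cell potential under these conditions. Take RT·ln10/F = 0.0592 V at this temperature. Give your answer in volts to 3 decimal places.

Cd²⁺/Cd is reduced (cathode, E° = −0.409 V) and Cr³⁺/Cr is oxidized (anode).
E°cell = −0.409 − (−0.740) = +0.331 V, with n = 6 electrons transferred.
Balancing gives 3 Cd^2+(aq) + 2 Cr(s) → 3 Cd(s) + 2 Cr^3+(aq); hence Q = [Cr^3+(aq)]^2 / [Cd^2+(aq)]^3 = 0.00959 (log Q = −2.018).
By the Nernst equation, E = +0.331 − (0.0592/6)·(−2.018) = +0.351 V.

+0.351 V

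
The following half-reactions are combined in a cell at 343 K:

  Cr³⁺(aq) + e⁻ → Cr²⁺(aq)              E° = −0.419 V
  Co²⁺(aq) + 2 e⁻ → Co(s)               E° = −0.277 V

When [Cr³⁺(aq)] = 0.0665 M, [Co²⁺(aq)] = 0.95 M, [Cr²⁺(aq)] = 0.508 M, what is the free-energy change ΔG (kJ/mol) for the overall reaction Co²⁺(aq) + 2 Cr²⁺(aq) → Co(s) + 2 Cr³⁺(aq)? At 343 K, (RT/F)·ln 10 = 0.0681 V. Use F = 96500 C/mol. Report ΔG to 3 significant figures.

−38.9 kJ/mol

E°cell = −0.277 − (−0.419) = +0.142 V; the balanced reaction transfers n = 2 electrons.
Here Q = [Cr³⁺(aq)]^2 / ([Co²⁺(aq)]·[Cr²⁺(aq)]^2) = 0.018 (log Q = −1.744), giving E = +0.142 − (0.0681/2)·(−1.744) = +0.2014 V.
Then ΔG = −nFE = −2 × 96500 × +0.2014 J/mol = −38.9 kJ/mol.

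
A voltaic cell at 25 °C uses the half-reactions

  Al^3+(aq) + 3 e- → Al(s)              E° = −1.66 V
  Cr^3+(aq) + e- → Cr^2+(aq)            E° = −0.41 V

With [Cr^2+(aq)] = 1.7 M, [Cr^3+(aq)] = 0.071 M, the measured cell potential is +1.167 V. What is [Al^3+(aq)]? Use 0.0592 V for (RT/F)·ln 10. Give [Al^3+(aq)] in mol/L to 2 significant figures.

With Cr³⁺/Cr²⁺ at the cathode and Al³⁺/Al at the anode, E°cell = −0.41 − (−1.66) = +1.25 V (n = 3).
From the Nernst equation, log Q = n(E° − E)/0.0592 = 3·(+1.25 − (+1.167))/0.0592 = 4.206.
Balancing electrons gives 3 Cr^3+(aq) + Al(s) → 3 Cr^2+(aq) + Al^3+(aq); thus Q = ([Cr^2+(aq)]^3·[Al^3+(aq)]) / [Cr^3+(aq)]^3.
Substituting the known concentrations and solving, log [Al^3+(aq)] = 0.068 and [Al^3+(aq)] = 1.2 M.

1.2 M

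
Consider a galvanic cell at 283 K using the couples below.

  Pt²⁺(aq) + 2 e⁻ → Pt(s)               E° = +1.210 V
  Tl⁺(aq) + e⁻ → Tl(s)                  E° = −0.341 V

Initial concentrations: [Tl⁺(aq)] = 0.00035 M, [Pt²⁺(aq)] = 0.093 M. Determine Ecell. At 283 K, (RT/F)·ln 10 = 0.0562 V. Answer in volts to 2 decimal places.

Pt²⁺/Pt is reduced (cathode, E° = +1.210 V) and Tl⁺/Tl is oxidized (anode).
The standard potential is +1.210 − (−0.341) = +1.551 V and the balanced reaction transfers n = 2 electrons.
For the overall reaction Pt²⁺(aq) + 2 Tl(s) → Pt(s) + 2 Tl⁺(aq), Q = [Tl⁺(aq)]^2 / [Pt²⁺(aq)] = 1.32×10^−6, giving log Q = −5.880.
E = E° − (0.0562/n)·log Q = +1.551 − (0.0562/2)(−5.880) = +1.72 V.

+1.72 V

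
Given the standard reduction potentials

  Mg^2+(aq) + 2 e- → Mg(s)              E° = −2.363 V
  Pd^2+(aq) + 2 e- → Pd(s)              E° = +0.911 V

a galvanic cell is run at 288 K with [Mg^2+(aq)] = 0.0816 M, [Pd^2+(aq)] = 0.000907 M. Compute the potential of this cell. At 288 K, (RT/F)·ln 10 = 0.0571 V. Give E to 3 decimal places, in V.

Since E°(Pd²⁺/Pd) > E°(Mg²⁺/Mg), Pd²⁺/Pd serves as the cathode.
E°cell = +0.911 − (−2.363) = +3.274 V, with n = 2 electrons transferred.
Balancing gives Pd^2+(aq) + Mg(s) → Pd(s) + Mg^2+(aq); hence Q = [Mg^2+(aq)] / [Pd^2+(aq)] = 90 (log Q = 1.954).
Applying E = E° − (RT ln10/nF)·log Q gives +3.274 − (0.0571/2)(1.954) = +3.218 V.

+3.218 V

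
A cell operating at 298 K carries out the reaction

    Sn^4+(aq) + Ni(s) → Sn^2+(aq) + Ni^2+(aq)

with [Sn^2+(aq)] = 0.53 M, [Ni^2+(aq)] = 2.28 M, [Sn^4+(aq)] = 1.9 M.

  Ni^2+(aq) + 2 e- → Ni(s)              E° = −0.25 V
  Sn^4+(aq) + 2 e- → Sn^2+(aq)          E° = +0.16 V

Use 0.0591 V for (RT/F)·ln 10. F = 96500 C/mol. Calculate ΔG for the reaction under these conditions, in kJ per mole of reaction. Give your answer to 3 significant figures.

With Sn⁴⁺/Sn²⁺ reduced at the cathode, E°cell = +0.16 − (−0.25) = +0.41 V and n = 2.
Q = ([Sn^2+(aq)]·[Ni^2+(aq)]) / [Sn^4+(aq)] = 0.636, so log Q = −0.197 and E = +0.41 − (0.0591/2)(−0.197) = +0.4158 V.
Then ΔG = −nFE = −2 × 96500 × +0.4158 J/mol = −80.2 kJ/mol.

−80.2 kJ/mol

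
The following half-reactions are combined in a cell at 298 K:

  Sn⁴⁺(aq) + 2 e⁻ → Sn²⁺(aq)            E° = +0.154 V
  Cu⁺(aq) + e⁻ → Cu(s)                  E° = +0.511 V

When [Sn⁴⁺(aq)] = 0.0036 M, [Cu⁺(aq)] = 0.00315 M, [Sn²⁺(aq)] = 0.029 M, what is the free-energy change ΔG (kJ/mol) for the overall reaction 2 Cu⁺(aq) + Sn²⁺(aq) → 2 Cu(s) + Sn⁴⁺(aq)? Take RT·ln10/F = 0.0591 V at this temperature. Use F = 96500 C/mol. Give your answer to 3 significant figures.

With Cu⁺/Cu reduced at the cathode, E°cell = +0.511 − (+0.154) = +0.357 V and n = 2.
Q = [Sn⁴⁺(aq)] / ([Cu⁺(aq)]^2·[Sn²⁺(aq)]) = 1.25×10^4, so log Q = 4.097 and E = +0.357 − (0.0591/2)(4.097) = +0.2359 V.
Then ΔG = −nFE = −2 × 96500 × +0.2359 J/mol = −45.5 kJ/mol.

−45.5 kJ/mol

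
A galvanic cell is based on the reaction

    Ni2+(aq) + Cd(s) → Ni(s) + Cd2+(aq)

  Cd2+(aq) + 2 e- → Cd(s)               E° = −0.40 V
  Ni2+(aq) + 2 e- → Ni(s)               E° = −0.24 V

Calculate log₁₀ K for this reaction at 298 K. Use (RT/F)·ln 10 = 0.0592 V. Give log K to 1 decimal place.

log K = 5.4

The Ni²⁺/Ni couple is reduced (cathode); E°cell = −0.24 − (−0.40) = +0.16 V with n = 2.
At equilibrium E = 0, so log K = nE°cell / 0.0592 = (2)(+0.16) / 0.0592 = 5.4.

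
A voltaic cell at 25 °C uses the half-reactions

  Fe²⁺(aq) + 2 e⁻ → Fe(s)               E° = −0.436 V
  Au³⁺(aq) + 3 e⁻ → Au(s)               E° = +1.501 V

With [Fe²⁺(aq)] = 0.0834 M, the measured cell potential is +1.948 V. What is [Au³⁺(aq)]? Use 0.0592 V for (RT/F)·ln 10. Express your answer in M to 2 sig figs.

0.087 M

With Au³⁺/Au at the cathode and Fe²⁺/Fe at the anode, E°cell = +1.501 − (−0.436) = +1.937 V (n = 6).
From the Nernst equation, log Q = n(E° − E)/0.0592 = 6·(+1.937 − (+1.948))/0.0592 = −1.115.
Balancing electrons gives 2 Au³⁺(aq) + 3 Fe(s) → 2 Au(s) + 3 Fe²⁺(aq); thus Q = [Fe²⁺(aq)]^3 / [Au³⁺(aq)]^2.
Substituting the known concentrations and solving, log [Au³⁺(aq)] = −1.061 and [Au³⁺(aq)] = 0.087 M.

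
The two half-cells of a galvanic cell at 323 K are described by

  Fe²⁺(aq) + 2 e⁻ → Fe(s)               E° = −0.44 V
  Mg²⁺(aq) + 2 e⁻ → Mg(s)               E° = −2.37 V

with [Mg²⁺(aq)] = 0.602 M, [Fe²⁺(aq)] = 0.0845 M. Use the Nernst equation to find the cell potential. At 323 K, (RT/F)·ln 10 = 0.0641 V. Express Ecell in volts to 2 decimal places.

+1.90 V

Since E°(Fe²⁺/Fe) > E°(Mg²⁺/Mg), Fe²⁺/Fe serves as the cathode.
E°cell = E°cat − E°an = −0.44 − (−2.37) = +1.93 V; n = 2.
For the overall reaction Fe²⁺(aq) + Mg(s) → Fe(s) + Mg²⁺(aq), Q = [Mg²⁺(aq)] / [Fe²⁺(aq)] = 7.12, giving log Q = 0.853.
By the Nernst equation, E = +1.93 − (0.0641/2)·(0.853) = +1.90 V.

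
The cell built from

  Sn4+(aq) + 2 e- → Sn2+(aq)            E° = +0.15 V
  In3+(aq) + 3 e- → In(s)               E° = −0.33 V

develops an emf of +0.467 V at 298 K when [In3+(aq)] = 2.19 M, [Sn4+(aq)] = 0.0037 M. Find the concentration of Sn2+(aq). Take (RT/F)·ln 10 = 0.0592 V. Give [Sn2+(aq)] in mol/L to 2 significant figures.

Sn⁴⁺/Sn²⁺ is the cathode (higher E°); E°cell = +0.15 − (−0.33) = +0.48 V with n = 6.
Since E = E° − (0.0592/n)·log Q, log Q = n(E° − E)/0.0592 = 1.318.
The balanced reaction is 3 Sn4+(aq) + 2 In(s) → 3 Sn2+(aq) + 2 In3+(aq), so Q = ([Sn2+(aq)]^3·[In3+(aq)]^2) / [Sn4+(aq)]^3.
Solving for the unknown gives log [Sn2+(aq)] = −2.219, so [Sn2+(aq)] ≈ 0.0060 M.

0.0060 M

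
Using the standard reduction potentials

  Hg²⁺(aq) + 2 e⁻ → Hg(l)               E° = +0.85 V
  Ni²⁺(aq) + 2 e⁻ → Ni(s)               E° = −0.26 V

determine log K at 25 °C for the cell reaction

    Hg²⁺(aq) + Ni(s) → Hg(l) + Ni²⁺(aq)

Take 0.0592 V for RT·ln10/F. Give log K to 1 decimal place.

The Hg²⁺/Hg couple is reduced (cathode); E°cell = +0.85 − (−0.26) = +1.11 V with n = 2.
At equilibrium E = 0, so log K = nE°cell / 0.0592 = (2)(+1.11) / 0.0592 = 37.5.

log K = 37.5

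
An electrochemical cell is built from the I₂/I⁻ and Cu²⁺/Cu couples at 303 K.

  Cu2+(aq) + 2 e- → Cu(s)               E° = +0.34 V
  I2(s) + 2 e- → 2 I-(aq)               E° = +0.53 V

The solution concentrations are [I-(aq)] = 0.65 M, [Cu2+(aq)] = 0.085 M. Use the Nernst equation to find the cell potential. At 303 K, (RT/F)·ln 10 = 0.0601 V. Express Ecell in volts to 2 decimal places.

Since E°(I₂/I⁻) > E°(Cu²⁺/Cu), I₂/I⁻ serves as the cathode.
The standard potential is +0.53 − (+0.34) = +0.19 V and the balanced reaction transfers n = 2 electrons.
Balancing gives I2(s) + Cu(s) → 2 I-(aq) + Cu2+(aq); hence Q = [I-(aq)]^2·[Cu2+(aq)] = 0.0359 (log Q = −1.445).
E = E° − (0.0601/n)·log Q = +0.19 − (0.0601/2)(−1.445) = +0.23 V.

+0.23 V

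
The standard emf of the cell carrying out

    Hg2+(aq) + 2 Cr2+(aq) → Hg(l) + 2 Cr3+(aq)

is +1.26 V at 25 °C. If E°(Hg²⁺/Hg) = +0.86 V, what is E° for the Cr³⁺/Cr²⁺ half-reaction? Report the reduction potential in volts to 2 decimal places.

−0.40 V

In the reaction as written the Hg²⁺/Hg couple is reduced (cathode) and Cr³⁺/Cr²⁺ is oxidized (anode), so E°cell = E°(Hg²⁺/Hg) − E°(Cr³⁺/Cr²⁺).
E°(Cr³⁺/Cr²⁺) = E°(cathode) − E°cell = +0.86 − (+1.26) = −0.40 V.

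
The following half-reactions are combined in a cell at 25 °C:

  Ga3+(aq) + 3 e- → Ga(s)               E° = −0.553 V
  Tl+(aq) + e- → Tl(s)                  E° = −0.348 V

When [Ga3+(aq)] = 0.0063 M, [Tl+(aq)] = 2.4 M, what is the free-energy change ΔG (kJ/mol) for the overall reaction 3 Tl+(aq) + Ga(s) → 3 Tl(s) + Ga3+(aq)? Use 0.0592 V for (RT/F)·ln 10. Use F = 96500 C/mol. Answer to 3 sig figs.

−78.4 kJ/mol

E°cell = −0.348 − (−0.553) = +0.205 V; the balanced reaction transfers n = 3 electrons.
Here Q = [Ga3+(aq)] / [Tl+(aq)]^3 = 0.000456 (log Q = −3.341), giving E = +0.205 − (0.0592/3)·(−3.341) = +0.2709 V.
ΔG = −nFE = −(3)(96500)(+0.2709) J/mol = −78.4 kJ/mol.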